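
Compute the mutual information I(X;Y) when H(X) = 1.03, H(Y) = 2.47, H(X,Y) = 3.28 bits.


I(X;Y) = H(X) + H(Y) - H(X,Y) = 1.03 + 2.47 - 3.28 = 0.22

0.22 bits


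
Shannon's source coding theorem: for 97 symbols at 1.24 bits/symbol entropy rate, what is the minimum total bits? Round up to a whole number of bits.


Minimum bits >= n * H = 97 * 1.24 = 120.28, rounded up to a whole number of bits = 121

121 bits


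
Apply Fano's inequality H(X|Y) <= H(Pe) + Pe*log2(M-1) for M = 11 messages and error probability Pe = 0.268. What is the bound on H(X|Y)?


H(Pe) = -Pe*log2(Pe) - (1-Pe)*log2(1-Pe) = -0.268*log2(0.268) - 0.732*log2(0.732) = 0.509118 + 0.329462 = 0.8386. Pe*log2(M-1) = 0.268*log2(10) = 0.890277. Bound = H(Pe) + Pe*log2(M-1) = 0.509118 + 0.329462 + 0.890277 = 1.7289

1.7289 bits


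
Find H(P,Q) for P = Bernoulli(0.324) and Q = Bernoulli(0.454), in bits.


H(P,Q) = -p*log2(q) - (1-p)*log2(1-q). -0.324*log2(0.454) = 0.369112; -0.676*log2(0.546) = 0.590166. H(P,Q) = 0.369112 + 0.590166 = 0.9593

0.9593 bits


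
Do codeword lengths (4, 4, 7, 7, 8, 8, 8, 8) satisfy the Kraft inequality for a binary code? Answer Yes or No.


Kraft sum = sum(2^(-l_i)) = 0.1562, need <= 1. Result: satisfied (a binary prefix-free code with these lengths exists)

Yes


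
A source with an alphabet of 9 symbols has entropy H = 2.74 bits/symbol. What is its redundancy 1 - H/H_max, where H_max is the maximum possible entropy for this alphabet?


H_max = log2(K) = log2(9) = 3.1699 bits/symbol. Redundancy = 1 - H/H_max = 1 - 2.74/3.1699 = 1 - 0.8644 = 0.1356

0.1356


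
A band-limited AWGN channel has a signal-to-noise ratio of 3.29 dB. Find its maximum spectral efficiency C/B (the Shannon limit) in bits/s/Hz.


SNR_linear = 10^(3.29/10) = 2.133; C/B = log2(1 + SNR_linear) = log2(1 + 2.133) = 1.6476

1.6476 bits/s/Hz


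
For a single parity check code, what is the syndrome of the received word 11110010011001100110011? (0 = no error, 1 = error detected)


Syndrome = XOR of all bits = 1 XOR 1 XOR 1 XOR 1 XOR 0 XOR 0 XOR 1 XOR 0 XOR 0 XOR 1 XOR 1 XOR 0 XOR 0 XOR 1 XOR 1 XOR 0 XOR 0 XOR 1 XOR 1 XOR 0 XOR 0 XOR 1 XOR 1 = 1

1


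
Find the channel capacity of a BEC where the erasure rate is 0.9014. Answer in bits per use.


C = 1 - epsilon = 1 - 0.9014 = 0.0986

0.0986 bits


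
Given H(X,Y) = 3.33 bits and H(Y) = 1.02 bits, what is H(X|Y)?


H(X|Y) = H(X,Y) - H(Y) = 3.33 - 1.02 = 2.31

2.31 bits


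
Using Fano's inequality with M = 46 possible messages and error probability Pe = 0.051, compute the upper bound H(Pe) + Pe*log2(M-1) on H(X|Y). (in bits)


H(Pe) = -Pe*log2(Pe) - (1-Pe)*log2(1-Pe) = -0.051*log2(0.051) - 0.949*log2(0.949) = 0.218961 + 0.071668 = 0.2906. Pe*log2(M-1) = 0.051*log2(45) = 0.280085. Bound = H(Pe) + Pe*log2(M-1) = 0.218961 + 0.071668 + 0.280085 = 0.5707

0.5707 bits


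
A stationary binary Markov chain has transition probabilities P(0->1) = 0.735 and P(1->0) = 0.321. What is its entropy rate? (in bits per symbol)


Stationary distribution: pi_0 = p10/(p01+p10) = 0.304, pi_1 = 0.696. Entropy rate H' = pi_0*H(p01) + pi_1*H(p10) = 0.304*0.8342 + 0.696*0.9055 = 0.8838

0.8838 bits/symbol


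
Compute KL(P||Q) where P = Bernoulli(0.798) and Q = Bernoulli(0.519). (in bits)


KL = p*log2(p/q) + (1-p)*log2((1-p)/(1-q)) = 0.798*log2(0.798/0.519) + 0.202*log2(0.202/0.481) = 0.2424

0.2424 bits


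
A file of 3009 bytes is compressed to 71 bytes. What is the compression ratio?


Ratio = original / compressed = 3009 / 71 = 42.3803

42.3803


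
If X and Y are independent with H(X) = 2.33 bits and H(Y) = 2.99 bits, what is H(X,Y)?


For independent variables, H(X,Y) = H(X) + H(Y) = 2.33 + 2.99 = 5.32

5.32 bits


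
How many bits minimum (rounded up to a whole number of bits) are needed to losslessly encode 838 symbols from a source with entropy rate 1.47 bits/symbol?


Minimum bits >= n * H = 838 * 1.47 = 1231.86, rounded up to a whole number of bits = 1232

1232 bits


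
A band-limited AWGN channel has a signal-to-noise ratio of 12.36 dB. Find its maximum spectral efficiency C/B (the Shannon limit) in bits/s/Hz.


SNR_linear = 10^(12.36/10) = 17.2187; C/B = log2(1 + SNR_linear) = log2(1 + 17.2187) = 4.1873

4.1873 bits/s/Hz


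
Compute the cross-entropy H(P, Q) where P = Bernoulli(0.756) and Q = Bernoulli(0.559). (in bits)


H(P,Q) = -p*log2(q) - (1-p)*log2(1-q). -0.756*log2(0.559) = 0.634344; -0.244*log2(0.441) = 0.288200. H(P,Q) = 0.634344 + 0.288200 = 0.9225

0.9225 bits


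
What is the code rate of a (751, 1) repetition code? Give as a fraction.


Rate = k/n = 1/751

1/751


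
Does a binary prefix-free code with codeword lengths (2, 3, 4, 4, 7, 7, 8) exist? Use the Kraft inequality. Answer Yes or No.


Kraft sum = sum(2^(-l_i)) = 0.5195, need <= 1. Result: satisfied (a binary prefix-free code with these lengths exists)

Yes


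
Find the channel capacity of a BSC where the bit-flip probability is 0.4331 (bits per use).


H(p) = -p*log2(p) - (1-p)*log2(1-p) = -0.4331*log2(0.4331) - 0.5669*log2(0.5669) = 0.522850 + 0.464197 = 0.987. C = 1 - H(p) = 1 - 0.987 = 0.013

0.013 bits


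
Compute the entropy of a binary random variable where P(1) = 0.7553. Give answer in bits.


H = -p*log2(p) - (1-p)*log2(1-p). -0.7553*log2(0.7553) = 0.305805; -0.2447*log2(0.2447) = 0.496965. H = 0.305805 + 0.496965 = 0.8028

0.8028 bits


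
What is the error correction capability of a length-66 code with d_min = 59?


Correction capability = floor((d-1)/2) = floor((59-1)/2) = 29

29 errors


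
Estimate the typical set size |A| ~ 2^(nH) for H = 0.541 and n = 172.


log2|A_typical| = nH = 172 * 0.541 = 93.052, so |A_typical| ~ 2^93.052 = 1.027e+28

1.027e+28


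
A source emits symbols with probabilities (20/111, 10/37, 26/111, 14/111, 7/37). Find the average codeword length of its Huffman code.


Huffman construction (repeatedly merge the two least-probable nodes; each merge adds 1 bit to every symbol beneath it): 14/111 + 20/111 = 34/111; 7/37 + 26/111 = 47/111; 10/37 + 34/111 = 64/111; 47/111 + 64/111 = 1. Resulting codeword lengths (in the order the probabilities were given): (3, 2, 2, 3, 2). L_avg = sum(p_i * l_i) = 20/111*3 + 10/37*2 + 26/111*2 + 14/111*3 + 7/37*2 = 256/111 = 2.3063

2.3063 bits


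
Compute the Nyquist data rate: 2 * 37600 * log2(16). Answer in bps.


Rate = 2 * B * log2(M) = 2 * 37600 * 4.0 = 300800.0

300800.0 bps


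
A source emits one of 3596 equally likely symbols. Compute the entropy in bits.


H = log2(n) = log2(3596) = 11.8122

11.8122 bits


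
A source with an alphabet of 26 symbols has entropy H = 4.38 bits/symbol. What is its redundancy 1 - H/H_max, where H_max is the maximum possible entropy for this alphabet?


H_max = log2(K) = log2(26) = 4.7004 bits/symbol. Redundancy = 1 - H/H_max = 1 - 4.38/4.7004 = 1 - 0.9318 = 0.0682

0.0682


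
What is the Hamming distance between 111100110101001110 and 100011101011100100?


Count differing positions: . ^ ^ ^ ^ ^ . ^ ^ ^ ^ . ^ . ^ . ^ . = 12 differences

12


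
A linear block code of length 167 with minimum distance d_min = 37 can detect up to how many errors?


Detection capability = d_min - 1 = 37 - 1 = 36

36 errors


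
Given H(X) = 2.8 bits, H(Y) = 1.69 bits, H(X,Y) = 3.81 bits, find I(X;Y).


I(X;Y) = H(X) + H(Y) - H(X,Y) = 2.8 + 1.69 - 3.81 = 0.68

0.68 bits


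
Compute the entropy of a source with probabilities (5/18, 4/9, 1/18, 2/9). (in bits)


H = -sum(p_i * log2(p_i)). Terms: -(5/18)*log2(5/18) = 0.513332; -(4/9)*log2(4/9) = 0.519967; -(1/18)*log2(1/18) = 0.231663; -(2/9)*log2(2/9) = 0.482206. H = 0.513332 + 0.519967 + 0.231663 + 0.482206 = 1.7472

1.7472 bits


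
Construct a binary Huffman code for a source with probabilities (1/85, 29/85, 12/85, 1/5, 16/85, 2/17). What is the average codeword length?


Huffman construction (repeatedly merge the two least-probable nodes; each merge adds 1 bit to every symbol beneath it): 1/85 + 2/17 = 11/85; 11/85 + 12/85 = 23/85; 16/85 + 1/5 = 33/85; 23/85 + 29/85 = 52/85; 33/85 + 52/85 = 1. Resulting codeword lengths (in the order the probabilities were given): (4, 2, 3, 2, 2, 4). L_avg = sum(p_i * l_i) = 1/85*4 + 29/85*2 + 12/85*3 + 1/5*2 + 16/85*2 + 2/17*4 = 12/5 = 2.4

2.4 bits


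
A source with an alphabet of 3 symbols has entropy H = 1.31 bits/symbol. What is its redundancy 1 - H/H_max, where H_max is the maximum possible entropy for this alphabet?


H_max = log2(K) = log2(3) = 1.585 bits/symbol. Redundancy = 1 - H/H_max = 1 - 1.31/1.585 = 1 - 0.8265 = 0.1735

0.1735


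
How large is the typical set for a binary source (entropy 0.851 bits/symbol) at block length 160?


log2|A_typical| = nH = 160 * 0.851 = 136.16, so |A_typical| ~ 2^136.16 = 9.733e+40

9.733e+40


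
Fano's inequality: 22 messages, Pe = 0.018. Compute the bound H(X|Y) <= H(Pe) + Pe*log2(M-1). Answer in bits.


H(Pe) = -Pe*log2(Pe) - (1-Pe)*log2(1-Pe) = -0.018*log2(0.018) - 0.982*log2(0.982) = 0.104325 + 0.025733 = 0.1301. Pe*log2(M-1) = 0.018*log2(21) = 0.079062. Bound = H(Pe) + Pe*log2(M-1) = 0.104325 + 0.025733 + 0.079062 = 0.2091

0.2091 bits


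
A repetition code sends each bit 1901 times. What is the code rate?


Rate = k/n = 1/1901

1/1901


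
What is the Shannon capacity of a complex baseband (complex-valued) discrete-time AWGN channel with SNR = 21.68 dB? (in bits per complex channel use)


SNR_linear = 10^(21.68/10) = 147.2313; C = log2(1 + SNR_linear) = log2(1 + 147.2313) = 7.2117

7.2117 bits/channel use


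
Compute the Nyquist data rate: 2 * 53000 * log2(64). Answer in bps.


Rate = 2 * B * log2(M) = 2 * 53000 * 6.0 = 636000.0

636000.0 bps


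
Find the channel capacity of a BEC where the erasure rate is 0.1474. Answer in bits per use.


C = 1 - epsilon = 1 - 0.1474 = 0.8526

0.8526 bits


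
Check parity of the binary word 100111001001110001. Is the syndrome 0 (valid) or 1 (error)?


Syndrome = XOR of all bits = 1 XOR 0 XOR 0 XOR 1 XOR 1 XOR 1 XOR 0 XOR 0 XOR 1 XOR 0 XOR 0 XOR 1 XOR 1 XOR 1 XOR 0 XOR 0 XOR 0 XOR 1 = 1

1


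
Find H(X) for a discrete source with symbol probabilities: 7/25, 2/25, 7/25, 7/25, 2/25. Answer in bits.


H = -sum(p_i * log2(p_i)). Terms: -(7/25)*log2(7/25) = 0.514220; -(2/25)*log2(2/25) = 0.291508; -(7/25)*log2(7/25) = 0.514220; -(7/25)*log2(7/25) = 0.514220; -(2/25)*log2(2/25) = 0.291508. H = 0.514220 + 0.291508 + 0.514220 + 0.514220 + 0.291508 = 2.1257

2.1257 bits


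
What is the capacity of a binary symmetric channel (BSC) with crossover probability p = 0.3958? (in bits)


H(p) = -p*log2(p) - (1-p)*log2(1-p) = -0.3958*log2(0.3958) - 0.6042*log2(0.6042) = 0.529247 + 0.439194 = 0.9684. C = 1 - H(p) = 1 - 0.9684 = 0.0316

0.0316 bits


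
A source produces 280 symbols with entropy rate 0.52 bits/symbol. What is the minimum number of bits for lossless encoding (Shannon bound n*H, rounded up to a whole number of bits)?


Minimum bits >= n * H = 280 * 0.52 = 145.6, rounded up to a whole number of bits = 146

146 bits


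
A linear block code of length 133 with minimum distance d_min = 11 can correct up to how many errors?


Correction capability = floor((d-1)/2) = floor((11-1)/2) = 5

5 errors


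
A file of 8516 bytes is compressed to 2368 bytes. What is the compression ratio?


Ratio = original / compressed = 8516 / 2368 = 3.5963

3.5963


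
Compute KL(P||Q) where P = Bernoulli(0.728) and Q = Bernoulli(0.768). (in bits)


KL = p*log2(p/q) + (1-p)*log2((1-p)/(1-q)) = 0.728*log2(0.728/0.768) + 0.272*log2(0.272/0.232) = 0.0062

0.0062 bits


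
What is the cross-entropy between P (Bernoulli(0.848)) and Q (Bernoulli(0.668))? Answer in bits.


H(P,Q) = -p*log2(q) - (1-p)*log2(1-q). -0.848*log2(0.668) = 0.493604; -0.152*log2(0.332) = 0.241793. H(P,Q) = 0.493604 + 0.241793 = 0.7354

0.7354 bits


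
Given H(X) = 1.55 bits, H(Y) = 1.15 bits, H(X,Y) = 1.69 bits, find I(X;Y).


I(X;Y) = H(X) + H(Y) - H(X,Y) = 1.55 + 1.15 - 1.69 = 1.01

1.01 bits


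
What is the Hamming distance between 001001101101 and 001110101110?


Count differing positions: . . . ^ ^ ^ . . . . ^ ^ = 5 differences

5


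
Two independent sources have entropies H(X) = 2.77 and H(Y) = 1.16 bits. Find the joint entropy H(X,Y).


For independent variables, H(X,Y) = H(X) + H(Y) = 2.77 + 1.16 = 3.93

3.93 bits


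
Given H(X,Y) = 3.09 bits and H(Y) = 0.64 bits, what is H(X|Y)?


H(X|Y) = H(X,Y) - H(Y) = 3.09 - 0.64 = 2.45

2.45 bits


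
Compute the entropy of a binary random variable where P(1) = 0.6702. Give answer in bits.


H = -p*log2(p) - (1-p)*log2(1-p). -0.6702*log2(0.6702) = 0.386931; -0.3298*log2(0.3298) = 0.527791. H = 0.386931 + 0.527791 = 0.9147

0.9147 bits


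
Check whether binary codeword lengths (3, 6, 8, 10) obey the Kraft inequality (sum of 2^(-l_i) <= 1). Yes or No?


Kraft sum = sum(2^(-l_i)) = 0.1455, need <= 1. Result: satisfied (a binary prefix-free code with these lengths exists)

Yes


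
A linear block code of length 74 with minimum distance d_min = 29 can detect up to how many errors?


Detection capability = d_min - 1 = 29 - 1 = 28

28 errors


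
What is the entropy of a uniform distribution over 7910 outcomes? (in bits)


H = log2(n) = log2(7910) = 12.9495

12.9495 bits


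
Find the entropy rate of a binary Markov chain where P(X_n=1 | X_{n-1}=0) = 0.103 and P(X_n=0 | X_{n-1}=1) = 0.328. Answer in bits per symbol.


Stationary distribution: pi_0 = p10/(p01+p10) = 0.761, pi_1 = 0.239. Entropy rate H' = pi_0*H(p01) + pi_1*H(p10) = 0.761*0.4784 + 0.239*0.9129 = 0.5823

0.5823 bits/symbol


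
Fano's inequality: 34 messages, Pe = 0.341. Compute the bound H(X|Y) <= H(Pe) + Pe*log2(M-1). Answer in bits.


H(Pe) = -Pe*log2(Pe) - (1-Pe)*log2(1-Pe) = -0.341*log2(0.341) - 0.659*log2(0.659) = 0.529285 + 0.396487 = 0.9258. Pe*log2(M-1) = 0.341*log2(33) = 1.720138. Bound = H(Pe) + Pe*log2(M-1) = 0.529285 + 0.396487 + 1.720138 = 2.6459

2.6459 bits


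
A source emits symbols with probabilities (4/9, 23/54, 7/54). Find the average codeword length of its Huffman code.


Huffman construction (repeatedly merge the two least-probable nodes; each merge adds 1 bit to every symbol beneath it): 7/54 + 23/54 = 5/9; 4/9 + 5/9 = 1. Resulting codeword lengths (in the order the probabilities were given): (1, 2, 2). L_avg = sum(p_i * l_i) = 4/9*1 + 23/54*2 + 7/54*2 = 14/9 = 1.5556

1.5556 bits


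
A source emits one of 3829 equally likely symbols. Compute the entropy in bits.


H = log2(n) = log2(3829) = 11.9028

11.9028 bits


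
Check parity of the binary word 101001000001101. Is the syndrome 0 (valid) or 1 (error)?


Syndrome = XOR of all bits = 1 XOR 0 XOR 1 XOR 0 XOR 0 XOR 1 XOR 0 XOR 0 XOR 0 XOR 0 XOR 0 XOR 1 XOR 1 XOR 0 XOR 1 = 0

0


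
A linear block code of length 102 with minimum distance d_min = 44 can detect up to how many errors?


Detection capability = d_min - 1 = 44 - 1 = 43

43 errors


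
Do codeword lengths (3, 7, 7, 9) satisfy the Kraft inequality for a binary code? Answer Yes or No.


Kraft sum = sum(2^(-l_i)) = 0.1426, need <= 1. Result: satisfied (a binary prefix-free code with these lengths exists)

Yes


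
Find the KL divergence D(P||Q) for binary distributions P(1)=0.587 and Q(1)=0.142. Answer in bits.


KL = p*log2(p/q) + (1-p)*log2((1-p)/(1-q)) = 0.587*log2(0.587/0.142) + 0.413*log2(0.413/0.858) = 0.7662

0.7662 bits


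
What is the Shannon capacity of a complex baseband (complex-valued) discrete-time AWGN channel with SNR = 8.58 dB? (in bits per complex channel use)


SNR_linear = 10^(8.58/10) = 7.2111; C = log2(1 + SNR_linear) = log2(1 + 7.2111) = 3.0376

3.0376 bits/channel use


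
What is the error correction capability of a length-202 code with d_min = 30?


Correction capability = floor((d-1)/2) = floor((30-1)/2) = 14

14 errors


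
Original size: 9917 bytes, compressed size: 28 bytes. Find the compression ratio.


Ratio = original / compressed = 9917 / 28 = 354.1786

354.1786


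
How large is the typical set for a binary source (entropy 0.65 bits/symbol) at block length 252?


log2|A_typical| = nH = 252 * 0.65 = 163.8, so |A_typical| ~ 2^163.8 = 2.036e+49

2.036e+49


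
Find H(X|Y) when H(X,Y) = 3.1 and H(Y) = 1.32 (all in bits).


H(X|Y) = H(X,Y) - H(Y) = 3.1 - 1.32 = 1.78

1.78 bits


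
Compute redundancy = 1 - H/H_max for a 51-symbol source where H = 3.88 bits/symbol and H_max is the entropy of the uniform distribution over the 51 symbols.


H_max = log2(K) = log2(51) = 5.6724 bits/symbol. Redundancy = 1 - H/H_max = 1 - 3.88/5.6724 = 1 - 0.684 = 0.316

0.316


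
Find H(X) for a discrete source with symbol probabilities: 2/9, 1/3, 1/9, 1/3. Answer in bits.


H = -sum(p_i * log2(p_i)). Terms: -(2/9)*log2(2/9) = 0.482206; -(1/3)*log2(1/3) = 0.528321; -(1/9)*log2(1/9) = 0.352214; -(1/3)*log2(1/3) = 0.528321. H = 0.482206 + 0.528321 + 0.352214 + 0.528321 = 1.8911

1.8911 bits


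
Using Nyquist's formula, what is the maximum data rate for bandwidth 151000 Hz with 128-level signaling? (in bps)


Rate = 2 * B * log2(M) = 2 * 151000 * 7.0 = 2114000.0

2114000.0 bps


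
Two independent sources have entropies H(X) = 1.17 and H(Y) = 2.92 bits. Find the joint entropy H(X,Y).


For independent variables, H(X,Y) = H(X) + H(Y) = 1.17 + 2.92 = 4.09

4.09 bits


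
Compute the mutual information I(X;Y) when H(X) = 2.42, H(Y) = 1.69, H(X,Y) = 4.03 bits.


I(X;Y) = H(X) + H(Y) - H(X,Y) = 2.42 + 1.69 - 4.03 = 0.08

0.08 bits


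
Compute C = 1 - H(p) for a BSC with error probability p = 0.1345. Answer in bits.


H(p) = -p*log2(p) - (1-p)*log2(1-p) = -0.1345*log2(0.1345) - 0.8655*log2(0.8655) = 0.389286 + 0.180365 = 0.5697. C = 1 - H(p) = 1 - 0.5697 = 0.4303

0.4303 bits


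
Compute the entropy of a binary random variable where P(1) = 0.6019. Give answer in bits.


H = -p*log2(p) - (1-p)*log2(1-p). -0.6019*log2(0.6019) = 0.440834; -0.3981*log2(0.3981) = 0.528994. H = 0.440834 + 0.528994 = 0.9698

0.9698 bits


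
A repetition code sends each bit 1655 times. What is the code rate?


Rate = k/n = 1/1655

1/1655


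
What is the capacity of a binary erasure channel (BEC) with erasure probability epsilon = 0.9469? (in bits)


C = 1 - epsilon = 1 - 0.9469 = 0.0531

0.0531 bits


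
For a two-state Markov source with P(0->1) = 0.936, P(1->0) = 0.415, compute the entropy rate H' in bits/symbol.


Stationary distribution: pi_0 = p10/(p01+p10) = 0.3072, pi_1 = 0.6928. Entropy rate H' = pi_0*H(p01) + pi_1*H(p10) = 0.3072*0.3431 + 0.6928*0.9791 = 0.7837

0.7837 bits/symbol


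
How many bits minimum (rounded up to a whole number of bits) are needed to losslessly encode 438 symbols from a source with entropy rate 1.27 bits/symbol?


Minimum bits >= n * H = 438 * 1.27 = 556.26, rounded up to a whole number of bits = 557

557 bits


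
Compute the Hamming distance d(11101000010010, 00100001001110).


Count differing positions: ^ ^ . . ^ . . ^ . ^ ^ ^ . . = 7 differences

7


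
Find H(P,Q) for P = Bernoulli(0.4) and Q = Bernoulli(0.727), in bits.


H(P,Q) = -p*log2(q) - (1-p)*log2(1-q). -0.4*log2(0.727) = 0.183989; -0.6*log2(0.273) = 1.123816. H(P,Q) = 0.183989 + 1.123816 = 1.3078

1.3078 bits


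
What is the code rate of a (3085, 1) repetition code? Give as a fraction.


Rate = k/n = 1/3085

1/3085


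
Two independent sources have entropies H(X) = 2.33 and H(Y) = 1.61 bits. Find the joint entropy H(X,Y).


For independent variables, H(X,Y) = H(X) + H(Y) = 2.33 + 1.61 = 3.94

3.94 bits


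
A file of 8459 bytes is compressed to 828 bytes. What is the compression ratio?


Ratio = original / compressed = 8459 / 828 = 10.2162

10.2162


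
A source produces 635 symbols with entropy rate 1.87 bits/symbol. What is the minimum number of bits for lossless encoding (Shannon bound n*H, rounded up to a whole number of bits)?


Minimum bits >= n * H = 635 * 1.87 = 1187.45, rounded up to a whole number of bits = 1188

1188 bits


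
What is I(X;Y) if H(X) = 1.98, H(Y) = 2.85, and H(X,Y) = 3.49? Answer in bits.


I(X;Y) = H(X) + H(Y) - H(X,Y) = 1.98 + 2.85 - 3.49 = 1.34

1.34 bits


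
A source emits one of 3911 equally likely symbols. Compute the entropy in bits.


H = log2(n) = log2(3911) = 11.9333

11.9333 bits


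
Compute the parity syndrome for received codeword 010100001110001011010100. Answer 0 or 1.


Syndrome = XOR of all bits = 0 XOR 1 XOR 0 XOR 1 XOR 0 XOR 0 XOR 0 XOR 0 XOR 1 XOR 1 XOR 1 XOR 0 XOR 0 XOR 0 XOR 1 XOR 0 XOR 1 XOR 1 XOR 0 XOR 1 XOR 0 XOR 1 XOR 0 XOR 0 = 0

0


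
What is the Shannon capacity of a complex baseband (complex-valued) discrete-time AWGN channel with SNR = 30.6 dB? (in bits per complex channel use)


SNR_linear = 10^(30.6/10) = 1148.1536; C = log2(1 + SNR_linear) = log2(1 + 1148.1536) = 10.1664

10.1664 bits/channel use


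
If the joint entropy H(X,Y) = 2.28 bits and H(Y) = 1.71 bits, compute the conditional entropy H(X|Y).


H(X|Y) = H(X,Y) - H(Y) = 2.28 - 1.71 = 0.57

0.57 bits


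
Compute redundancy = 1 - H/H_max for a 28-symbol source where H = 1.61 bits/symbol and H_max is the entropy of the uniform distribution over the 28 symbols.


H_max = log2(K) = log2(28) = 4.8074 bits/symbol. Redundancy = 1 - H/H_max = 1 - 1.61/4.8074 = 1 - 0.3349 = 0.6651

0.6651


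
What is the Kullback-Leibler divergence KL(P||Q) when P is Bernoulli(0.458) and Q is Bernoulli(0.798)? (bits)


KL = p*log2(p/q) + (1-p)*log2((1-p)/(1-q)) = 0.458*log2(0.458/0.798) + 0.542*log2(0.542/0.202) = 0.4049

0.4049 bits


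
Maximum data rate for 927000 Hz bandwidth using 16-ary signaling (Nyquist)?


Rate = 2 * B * log2(M) = 2 * 927000 * 4.0 = 7416000.0

7416000.0 bps


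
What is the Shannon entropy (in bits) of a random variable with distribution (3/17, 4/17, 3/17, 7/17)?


H = -sum(p_i * log2(p_i)). Terms: -(3/17)*log2(3/17) = 0.441618; -(4/17)*log2(4/17) = 0.491168; -(3/17)*log2(3/17) = 0.441618; -(7/17)*log2(7/17) = 0.527103. H = 0.441618 + 0.491168 + 0.441618 + 0.527103 = 1.9015

1.9015 bits


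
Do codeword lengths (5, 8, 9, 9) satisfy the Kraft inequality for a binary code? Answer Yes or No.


Kraft sum = sum(2^(-l_i)) = 0.0391, need <= 1. Result: satisfied (a binary prefix-free code with these lengths exists)

Yes


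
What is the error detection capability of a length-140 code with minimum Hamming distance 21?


Detection capability = d_min - 1 = 21 - 1 = 20

20 errors


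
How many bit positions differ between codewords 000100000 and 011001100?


Count differing positions: . ^ ^ ^ . ^ ^ . . = 5 differences

5


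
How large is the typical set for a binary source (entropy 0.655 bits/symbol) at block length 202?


log2|A_typical| = nH = 202 * 0.655 = 132.31, so |A_typical| ~ 2^132.31 = 6.750e+39

6.750e+39


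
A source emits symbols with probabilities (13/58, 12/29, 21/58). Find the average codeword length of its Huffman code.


Huffman construction (repeatedly merge the two least-probable nodes; each merge adds 1 bit to every symbol beneath it): 13/58 + 21/58 = 17/29; 12/29 + 17/29 = 1. Resulting codeword lengths (in the order the probabilities were given): (2, 1, 2). L_avg = sum(p_i * l_i) = 13/58*2 + 12/29*1 + 21/58*2 = 46/29 = 1.5862

1.5862 bits


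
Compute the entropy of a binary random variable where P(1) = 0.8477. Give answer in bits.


H = -p*log2(p) - (1-p)*log2(1-p). -0.8477*log2(0.8477) = 0.202070; -0.1523*log2(0.1523) = 0.413496. H = 0.202070 + 0.413496 = 0.6156

0.6156 bits


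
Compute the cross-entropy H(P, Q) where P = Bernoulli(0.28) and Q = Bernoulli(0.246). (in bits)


H(P,Q) = -p*log2(q) - (1-p)*log2(1-q). -0.28*log2(0.246) = 0.566516; -0.72*log2(0.754) = 0.293302. H(P,Q) = 0.566516 + 0.293302 = 0.8598

0.8598 bits


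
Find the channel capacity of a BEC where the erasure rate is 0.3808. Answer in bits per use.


C = 1 - epsilon = 1 - 0.3808 = 0.6192

0.6192 bits


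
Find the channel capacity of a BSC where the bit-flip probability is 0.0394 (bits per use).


H(p) = -p*log2(p) - (1-p)*log2(1-p) = -0.0394*log2(0.0394) - 0.9606*log2(0.9606) = 0.183827 + 0.055707 = 0.2395. C = 1 - H(p) = 1 - 0.2395 = 0.7605

0.7605 bits


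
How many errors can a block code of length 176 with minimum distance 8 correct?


Correction capability = floor((d-1)/2) = floor((8-1)/2) = 3

3 errors


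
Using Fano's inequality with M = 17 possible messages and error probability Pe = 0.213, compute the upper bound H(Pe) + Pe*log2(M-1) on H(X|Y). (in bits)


H(Pe) = -Pe*log2(Pe) - (1-Pe)*log2(1-Pe) = -0.213*log2(0.213) - 0.787*log2(0.787) = 0.475219 + 0.271959 = 0.7472. Pe*log2(M-1) = 0.213*log2(16) = 0.852000. Bound = H(Pe) + Pe*log2(M-1) = 0.475219 + 0.271959 + 0.852000 = 1.5992

1.5992 bits


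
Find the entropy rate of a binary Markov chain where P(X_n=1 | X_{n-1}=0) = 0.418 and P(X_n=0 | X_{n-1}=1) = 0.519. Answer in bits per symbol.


Stationary distribution: pi_0 = p10/(p01+p10) = 0.5539, pi_1 = 0.4461. Entropy rate H' = pi_0*H(p01) + pi_1*H(p10) = 0.5539*0.9805 + 0.4461*0.999 = 0.9887

0.9887 bits/symbol


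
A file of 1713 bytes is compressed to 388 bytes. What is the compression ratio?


Ratio = original / compressed = 1713 / 388 = 4.4149

4.4149


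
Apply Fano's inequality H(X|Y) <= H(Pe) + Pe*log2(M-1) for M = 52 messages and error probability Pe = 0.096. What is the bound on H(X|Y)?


H(Pe) = -Pe*log2(Pe) - (1-Pe)*log2(1-Pe) = -0.096*log2(0.096) - 0.904*log2(0.904) = 0.324559 + 0.131627 = 0.4562. Pe*log2(M-1) = 0.096*log2(51) = 0.544553. Bound = H(Pe) + Pe*log2(M-1) = 0.324559 + 0.131627 + 0.544553 = 1.0007

1.0007 bits


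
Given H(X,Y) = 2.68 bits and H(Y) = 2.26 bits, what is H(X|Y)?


H(X|Y) = H(X,Y) - H(Y) = 2.68 - 2.26 = 0.42

0.42 bits


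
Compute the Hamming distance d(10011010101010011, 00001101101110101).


Count differing positions: ^ . . ^ . ^ ^ ^ . . . ^ . . ^ ^ . = 8 differences

8


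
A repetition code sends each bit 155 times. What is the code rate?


Rate = k/n = 1/155

1/155


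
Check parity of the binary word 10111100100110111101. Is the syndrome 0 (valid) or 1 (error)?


Syndrome = XOR of all bits = 1 XOR 0 XOR 1 XOR 1 XOR 1 XOR 1 XOR 0 XOR 0 XOR 1 XOR 0 XOR 0 XOR 1 XOR 1 XOR 0 XOR 1 XOR 1 XOR 1 XOR 1 XOR 0 XOR 1 = 1

1


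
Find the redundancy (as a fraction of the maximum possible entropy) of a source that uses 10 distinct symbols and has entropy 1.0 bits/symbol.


H_max = log2(K) = log2(10) = 3.3219 bits/symbol. Redundancy = 1 - H/H_max = 1 - 1.0/3.3219 = 1 - 0.301 = 0.699

0.699


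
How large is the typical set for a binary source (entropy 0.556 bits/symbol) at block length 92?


log2|A_typical| = nH = 92 * 0.556 = 51.152, so |A_typical| ~ 2^51.152 = 2.502e+15

2.502e+15


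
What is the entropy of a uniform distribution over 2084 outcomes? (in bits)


H = log2(n) = log2(2084) = 11.0251

11.0251 bits


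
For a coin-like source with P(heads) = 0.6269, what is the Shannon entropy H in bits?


H = -p*log2(p) - (1-p)*log2(1-p). -0.6269*log2(0.6269) = 0.422338; -0.3731*log2(0.3731) = 0.530685. H = 0.422338 + 0.530685 = 0.953

0.953 bits


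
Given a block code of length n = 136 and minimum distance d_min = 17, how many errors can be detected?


Detection capability = d_min - 1 = 17 - 1 = 16

16 errors


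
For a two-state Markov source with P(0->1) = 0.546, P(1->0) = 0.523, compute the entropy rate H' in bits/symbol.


Stationary distribution: pi_0 = p10/(p01+p10) = 0.4892, pi_1 = 0.5108. Entropy rate H' = pi_0*H(p01) + pi_1*H(p10) = 0.4892*0.9939 + 0.5108*0.9985 = 0.9962

0.9962 bits/symbol


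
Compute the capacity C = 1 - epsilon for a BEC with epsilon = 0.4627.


C = 1 - epsilon = 1 - 0.4627 = 0.5373

0.5373 bits


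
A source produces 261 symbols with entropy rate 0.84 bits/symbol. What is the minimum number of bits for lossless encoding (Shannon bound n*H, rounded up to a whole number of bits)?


Minimum bits >= n * H = 261 * 0.84 = 219.24, rounded up to a whole number of bits = 220

220 bits


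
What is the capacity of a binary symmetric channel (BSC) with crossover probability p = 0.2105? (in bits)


H(p) = -p*log2(p) - (1-p)*log2(1-p) = -0.2105*log2(0.2105) - 0.7895*log2(0.7895) = 0.473227 + 0.269211 = 0.7424. C = 1 - H(p) = 1 - 0.7424 = 0.2576

0.2576 bits


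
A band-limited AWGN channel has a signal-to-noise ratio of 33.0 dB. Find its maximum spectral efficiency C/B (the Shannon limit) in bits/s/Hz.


SNR_linear = 10^(33.0/10) = 1995.2623; C/B = log2(1 + SNR_linear) = log2(1 + 1995.2623) = 10.9631

10.9631 bits/s/Hz


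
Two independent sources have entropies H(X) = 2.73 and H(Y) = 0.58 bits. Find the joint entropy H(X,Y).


For independent variables, H(X,Y) = H(X) + H(Y) = 2.73 + 0.58 = 3.31

3.31 bits


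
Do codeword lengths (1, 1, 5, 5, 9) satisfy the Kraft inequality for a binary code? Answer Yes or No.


Kraft sum = sum(2^(-l_i)) = 1.0645, need <= 1. Result: violated (a binary prefix-free code with these lengths cannot exist)

No


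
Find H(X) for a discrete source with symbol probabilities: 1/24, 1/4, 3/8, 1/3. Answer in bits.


H = -sum(p_i * log2(p_i)). Terms: -(1/24)*log2(1/24) = 0.191040; -(1/4)*log2(1/4) = 0.500000; -(3/8)*log2(3/8) = 0.530639; -(1/3)*log2(1/3) = 0.528321. H = 0.191040 + 0.500000 + 0.530639 + 0.528321 = 1.75

1.75 bits


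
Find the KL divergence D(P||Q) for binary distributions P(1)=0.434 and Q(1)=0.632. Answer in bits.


KL = p*log2(p/q) + (1-p)*log2((1-p)/(1-q)) = 0.434*log2(0.434/0.632) + 0.566*log2(0.566/0.368) = 0.1162

0.1162 bits


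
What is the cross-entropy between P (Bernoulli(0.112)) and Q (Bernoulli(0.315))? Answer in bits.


H(P,Q) = -p*log2(q) - (1-p)*log2(1-q). -0.112*log2(0.315) = 0.186657; -0.888*log2(0.685) = 0.484692. H(P,Q) = 0.186657 + 0.484692 = 0.6713

0.6713 bits


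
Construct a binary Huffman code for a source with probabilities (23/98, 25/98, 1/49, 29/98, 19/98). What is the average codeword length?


Huffman construction (repeatedly merge the two least-probable nodes; each merge adds 1 bit to every symbol beneath it): 1/49 + 19/98 = 3/14; 3/14 + 23/98 = 22/49; 25/98 + 29/98 = 27/49; 22/49 + 27/49 = 1. Resulting codeword lengths (in the order the probabilities were given): (2, 2, 3, 2, 3). L_avg = sum(p_i * l_i) = 23/98*2 + 25/98*2 + 1/49*3 + 29/98*2 + 19/98*3 = 31/14 = 2.2143

2.2143 bits


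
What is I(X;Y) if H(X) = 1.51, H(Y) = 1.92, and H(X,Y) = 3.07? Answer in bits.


I(X;Y) = H(X) + H(Y) - H(X,Y) = 1.51 + 1.92 - 3.07 = 0.36

0.36 bits


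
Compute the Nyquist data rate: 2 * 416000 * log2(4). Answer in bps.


Rate = 2 * B * log2(M) = 2 * 416000 * 2.0 = 1664000.0

1664000.0 bps


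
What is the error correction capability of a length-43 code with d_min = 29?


Correction capability = floor((d-1)/2) = floor((29-1)/2) = 14

14 errors


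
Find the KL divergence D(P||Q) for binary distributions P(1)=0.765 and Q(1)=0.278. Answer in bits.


KL = p*log2(p/q) + (1-p)*log2((1-p)/(1-q)) = 0.765*log2(0.765/0.278) + 0.235*log2(0.235/0.722) = 0.7366

0.7366 bits


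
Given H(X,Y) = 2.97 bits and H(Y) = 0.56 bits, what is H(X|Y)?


H(X|Y) = H(X,Y) - H(Y) = 2.97 - 0.56 = 2.41

2.41 bits


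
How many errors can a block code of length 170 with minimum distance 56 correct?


Correction capability = floor((d-1)/2) = floor((56-1)/2) = 27

27 errors


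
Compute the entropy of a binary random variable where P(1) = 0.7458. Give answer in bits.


H = -p*log2(p) - (1-p)*log2(1-p). -0.7458*log2(0.7458) = 0.315577; -0.2542*log2(0.2542) = 0.502290. H = 0.315577 + 0.502290 = 0.8179

0.8179 bits


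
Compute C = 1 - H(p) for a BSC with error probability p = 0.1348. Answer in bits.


H(p) = -p*log2(p) - (1-p)*log2(1-p) = -0.1348*log2(0.1348) - 0.8652*log2(0.8652) = 0.389721 + 0.180735 = 0.5705. C = 1 - H(p) = 1 - 0.5705 = 0.4295

0.4295 bits


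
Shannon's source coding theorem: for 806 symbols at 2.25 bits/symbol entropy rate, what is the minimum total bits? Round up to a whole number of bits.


Minimum bits >= n * H = 806 * 2.25 = 1813.5, rounded up to a whole number of bits = 1814

1814 bits


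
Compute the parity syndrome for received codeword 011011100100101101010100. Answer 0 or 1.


Syndrome = XOR of all bits = 0 XOR 1 XOR 1 XOR 0 XOR 1 XOR 1 XOR 1 XOR 0 XOR 0 XOR 1 XOR 0 XOR 0 XOR 1 XOR 0 XOR 1 XOR 1 XOR 0 XOR 1 XOR 0 XOR 1 XOR 0 XOR 1 XOR 0 XOR 0 = 0

0


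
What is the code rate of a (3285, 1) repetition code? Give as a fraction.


Rate = k/n = 1/3285

1/3285


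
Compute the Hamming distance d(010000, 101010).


Count differing positions: ^ ^ ^ . ^ . = 4 differences

4


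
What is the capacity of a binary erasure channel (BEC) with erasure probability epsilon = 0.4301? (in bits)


C = 1 - epsilon = 1 - 0.4301 = 0.5699

0.5699 bits


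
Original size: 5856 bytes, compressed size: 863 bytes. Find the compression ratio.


Ratio = original / compressed = 5856 / 863 = 6.7856

6.7856


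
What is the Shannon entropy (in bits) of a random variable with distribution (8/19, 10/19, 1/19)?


H = -sum(p_i * log2(p_i)). Terms: -(8/19)*log2(8/19) = 0.525443; -(10/19)*log2(10/19) = 0.487368; -(1/19)*log2(1/19) = 0.223575. H = 0.525443 + 0.487368 + 0.223575 = 1.2364

1.2364 bits


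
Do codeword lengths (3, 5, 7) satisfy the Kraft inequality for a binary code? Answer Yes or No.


Kraft sum = sum(2^(-l_i)) = 0.1641, need <= 1. Result: satisfied (a binary prefix-free code with these lengths exists)

Yes


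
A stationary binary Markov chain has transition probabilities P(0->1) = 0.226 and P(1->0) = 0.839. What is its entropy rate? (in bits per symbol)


Stationary distribution: pi_0 = p10/(p01+p10) = 0.7878, pi_1 = 0.2122. Entropy rate H' = pi_0*H(p01) + pi_1*H(p10) = 0.7878*0.771 + 0.2122*0.6367 = 0.7425

0.7425 bits/symbol


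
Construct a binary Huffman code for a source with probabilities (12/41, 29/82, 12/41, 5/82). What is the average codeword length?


Huffman construction (repeatedly merge the two least-probable nodes; each merge adds 1 bit to every symbol beneath it): 5/82 + 12/41 = 29/82; 12/41 + 29/82 = 53/82; 29/82 + 53/82 = 1. Resulting codeword lengths (in the order the probabilities were given): (2, 2, 2, 2). L_avg = sum(p_i * l_i) = 12/41*2 + 29/82*2 + 12/41*2 + 5/82*2 = 2

2.0 bits


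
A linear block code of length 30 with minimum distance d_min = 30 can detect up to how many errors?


Detection capability = d_min - 1 = 30 - 1 = 29

29 errors


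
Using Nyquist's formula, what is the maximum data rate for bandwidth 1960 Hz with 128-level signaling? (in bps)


Rate = 2 * B * log2(M) = 2 * 1960 * 7.0 = 27440.0

27440.0 bps


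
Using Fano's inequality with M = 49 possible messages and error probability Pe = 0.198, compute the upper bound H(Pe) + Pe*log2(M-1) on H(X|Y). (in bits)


H(Pe) = -Pe*log2(Pe) - (1-Pe)*log2(1-Pe) = -0.198*log2(0.198) - 0.802*log2(0.802) = 0.462613 + 0.255297 = 0.7179. Pe*log2(M-1) = 0.198*log2(48) = 1.105823. Bound = H(Pe) + Pe*log2(M-1) = 0.462613 + 0.255297 + 1.105823 = 1.8237

1.8237 bits


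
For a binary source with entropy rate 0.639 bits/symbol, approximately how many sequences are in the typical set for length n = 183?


log2|A_typical| = nH = 183 * 0.639 = 116.937, so |A_typical| ~ 2^116.937 = 1.591e+35

1.591e+35


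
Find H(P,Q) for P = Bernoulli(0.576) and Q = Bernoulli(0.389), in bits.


H(P,Q) = -p*log2(q) - (1-p)*log2(1-q). -0.576*log2(0.389) = 0.784603; -0.424*log2(0.611) = 0.301360. H(P,Q) = 0.784603 + 0.301360 = 1.086

1.086 bits


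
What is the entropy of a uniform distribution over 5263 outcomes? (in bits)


H = log2(n) = log2(5263) = 12.3617

12.3617 bits


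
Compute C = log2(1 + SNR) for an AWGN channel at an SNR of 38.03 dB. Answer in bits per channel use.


SNR_linear = 10^(38.03/10) = 6353.3093; C = log2(1 + SNR_linear) = log2(1 + 6353.3093) = 12.6335

12.6335 bits/channel use


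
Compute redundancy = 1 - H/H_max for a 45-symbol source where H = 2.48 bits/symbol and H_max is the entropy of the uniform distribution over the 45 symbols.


H_max = log2(K) = log2(45) = 5.4919 bits/symbol. Redundancy = 1 - H/H_max = 1 - 2.48/5.4919 = 1 - 0.4516 = 0.5484

0.5484


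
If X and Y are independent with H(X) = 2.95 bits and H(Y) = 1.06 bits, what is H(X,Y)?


For independent variables, H(X,Y) = H(X) + H(Y) = 2.95 + 1.06 = 4.01

4.01 bits


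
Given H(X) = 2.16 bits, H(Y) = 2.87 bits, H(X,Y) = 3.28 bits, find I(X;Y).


I(X;Y) = H(X) + H(Y) - H(X,Y) = 2.16 + 2.87 - 3.28 = 1.75

1.75 bits


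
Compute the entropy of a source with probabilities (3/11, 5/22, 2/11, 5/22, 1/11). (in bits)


H = -sum(p_i * log2(p_i)). Terms: -(3/11)*log2(3/11) = 0.511219; -(5/22)*log2(5/22) = 0.485796; -(2/11)*log2(2/11) = 0.447169; -(5/22)*log2(5/22) = 0.485796; -(1/11)*log2(1/11) = 0.314494. H = 0.511219 + 0.485796 + 0.447169 + 0.485796 + 0.314494 = 2.2445

2.2445 bits


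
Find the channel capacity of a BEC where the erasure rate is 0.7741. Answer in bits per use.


C = 1 - epsilon = 1 - 0.7741 = 0.2259

0.2259 bits


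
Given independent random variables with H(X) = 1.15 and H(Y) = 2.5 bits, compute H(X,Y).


For independent variables, H(X,Y) = H(X) + H(Y) = 1.15 + 2.5 = 3.65

3.65 bits


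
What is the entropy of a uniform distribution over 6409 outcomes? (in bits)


H = log2(n) = log2(6409) = 12.6459

12.6459 bits


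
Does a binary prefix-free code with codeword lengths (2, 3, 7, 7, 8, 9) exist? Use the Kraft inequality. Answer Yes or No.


Kraft sum = sum(2^(-l_i)) = 0.3965, need <= 1. Result: satisfied (a binary prefix-free code with these lengths exists)

Yes


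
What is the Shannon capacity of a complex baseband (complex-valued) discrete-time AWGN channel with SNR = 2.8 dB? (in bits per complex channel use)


SNR_linear = 10^(2.8/10) = 1.9055; C = log2(1 + SNR_linear) = log2(1 + 1.9055) = 1.5388

1.5388 bits/channel use


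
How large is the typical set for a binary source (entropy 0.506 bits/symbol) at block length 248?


log2|A_typical| = nH = 248 * 0.506 = 125.488, so |A_typical| ~ 2^125.488 = 5.966e+37

5.966e+37


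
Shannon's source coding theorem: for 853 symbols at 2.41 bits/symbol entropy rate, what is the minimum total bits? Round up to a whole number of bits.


Minimum bits >= n * H = 853 * 2.41 = 2055.73, rounded up to a whole number of bits = 2056

2056 bits


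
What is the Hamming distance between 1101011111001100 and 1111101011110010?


Count differing positions: . . ^ . ^ ^ . ^ . . ^ ^ ^ ^ ^ . = 9 differences

9


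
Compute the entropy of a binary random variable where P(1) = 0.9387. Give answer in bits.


H = -p*log2(p) - (1-p)*log2(1-p). -0.9387*log2(0.9387) = 0.085669; -0.0613*log2(0.0613) = 0.246915. H = 0.085669 + 0.246915 = 0.3326

0.3326 bits


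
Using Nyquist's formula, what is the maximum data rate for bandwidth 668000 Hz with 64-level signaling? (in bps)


Rate = 2 * B * log2(M) = 2 * 668000 * 6.0 = 8016000.0

8016000.0 bps


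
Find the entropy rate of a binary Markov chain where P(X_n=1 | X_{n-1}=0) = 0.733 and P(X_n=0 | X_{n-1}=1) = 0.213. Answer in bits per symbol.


Stationary distribution: pi_0 = p10/(p01+p10) = 0.2252, pi_1 = 0.7748. Entropy rate H' = pi_0*H(p01) + pi_1*H(p10) = 0.2252*0.8371 + 0.7748*0.7472 = 0.7674

0.7674 bits/symbol


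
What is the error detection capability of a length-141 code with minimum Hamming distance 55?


Detection capability = d_min - 1 = 55 - 1 = 54

54 errors


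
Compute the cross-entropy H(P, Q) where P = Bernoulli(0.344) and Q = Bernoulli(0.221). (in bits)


H(P,Q) = -p*log2(q) - (1-p)*log2(1-q). -0.344*log2(0.221) = 0.749191; -0.656*log2(0.779) = 0.236360. H(P,Q) = 0.749191 + 0.236360 = 0.9856

0.9856 bits
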